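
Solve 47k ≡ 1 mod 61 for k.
Since 61 is prime, by Fermat 47^(-1) ≡ 47^{59} ≡ 13 mod 61. Verify: 47 × 13 = 611 ≡ 1 mod 61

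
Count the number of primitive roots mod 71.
There are φ(71-1) = φ(70) = 24 primitive roots modulo 71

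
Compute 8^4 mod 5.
8^{4} = 4096 ≡ 1 (mod 5)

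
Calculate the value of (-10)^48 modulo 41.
Using Fermat: (-10)^{40} ≡ 1 (mod 41). 48 ≡ 8 (mod 40). So (-10)^{48} ≡ (-10)^{8} ≡ 16 (mod 41)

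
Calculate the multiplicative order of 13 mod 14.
Powers of 13 mod 14: 13^1≡13, 13^2≡1. So the order of 13 is 2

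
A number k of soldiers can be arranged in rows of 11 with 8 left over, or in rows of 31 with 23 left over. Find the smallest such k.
M = 11 × 31 = 341. M₁ = 31, y₁ ≡ 5 (mod 11). M₂ = 11, y₂ ≡ 17 (mod 31). k = 8×31×5 + 23×11×17 ≡ 85 (mod 341)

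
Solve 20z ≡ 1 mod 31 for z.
Since 31 is prime, by Fermat 20^(-1) ≡ 20^{29} ≡ 14 mod 31. Verify: 20 × 14 = 280 ≡ 1 mod 31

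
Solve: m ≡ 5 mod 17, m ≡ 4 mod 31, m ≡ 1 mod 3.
M = 17 × 31 × 3 = 1581. M₁ = 93, y₁ ≡ 15 mod 17. M₂ = 51, y₂ ≡ 14 mod 31. M₃ = 527, y₃ ≡ 2 mod 3. m = 5×93×15 + 4×51×14 + 1×527×2 ≡ 1399 mod 1581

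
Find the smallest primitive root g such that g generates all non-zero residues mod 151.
g = 6. For each prime q|150: 6^{75}≡150, 6^{50}≡32, 6^{30}≡59, none ≡ 1, so ord_151(6) = 150 and 6 is a primitive root.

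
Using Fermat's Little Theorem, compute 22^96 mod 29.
By Fermat: 22^{28} ≡ 1 (mod 29). 96 = 3×28 + 12. So 22^{96} ≡ 22^{12} ≡ 16 (mod 29)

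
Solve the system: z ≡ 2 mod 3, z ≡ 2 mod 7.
M = 3 × 7 = 21. M₁ = 7, y₁ ≡ 1 mod 3. M₂ = 3, y₂ ≡ 5 mod 7. z = 2×7×1 + 2×3×5 ≡ 2 mod 21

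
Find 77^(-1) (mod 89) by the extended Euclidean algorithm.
Extended GCD: 77(37) + 89(-32) = 1. So 77^(-1) ≡ 37 (mod 89). Verify: 77 × 37 = 2849 ≡ 1 (mod 89)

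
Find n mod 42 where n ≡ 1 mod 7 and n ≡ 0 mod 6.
M = 7 × 6 = 42. M₁ = 6, y₁ ≡ 6 mod 7. M₂ = 7, y₂ ≡ 1 mod 6. n = 1×6×6 + 0×7×1 ≡ 36 mod 42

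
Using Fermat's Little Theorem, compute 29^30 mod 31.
By Fermat's Little Theorem, 29^{30} ≡ 1 mod 31 since 31 is prime and gcd(29, 31) = 1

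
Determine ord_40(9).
Powers of 9 mod 40: 9^1≡9, 9^2≡1. ord_40(9) = 2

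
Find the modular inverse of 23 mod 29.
Since 29 is prime, by Fermat 23^(-1) ≡ 23^{27} ≡ 24 mod 29. Verify: 23 × 24 = 552 ≡ 1 mod 29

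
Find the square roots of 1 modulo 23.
The square roots of 1 mod 23 are 1 and 22. Verify: 1² = 1 ≡ 1 mod 23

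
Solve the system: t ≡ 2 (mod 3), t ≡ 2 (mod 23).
M = 3 × 23 = 69. M₁ = 23, y₁ ≡ 2 (mod 3). M₂ = 3, y₂ ≡ 8 (mod 23). t = 2×23×2 + 2×3×8 ≡ 2 (mod 69)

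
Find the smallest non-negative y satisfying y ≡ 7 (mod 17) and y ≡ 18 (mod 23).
M = 17 × 23 = 391. M₁ = 23, y₁ ≡ 3 (mod 17). M₂ = 17, y₂ ≡ 19 (mod 23). y = 7×23×3 + 18×17×19 ≡ 41 (mod 391)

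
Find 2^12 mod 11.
Using Fermat: 2^{10} ≡ 1 mod 11. 12 ≡ 2 mod 10. So 2^{12} ≡ 2^{2} ≡ 4 mod 11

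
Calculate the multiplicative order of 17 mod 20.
Powers of 17 mod 20: 17^1≡17, 17^2≡9, 17^3≡13, 17^4≡1. So the order of 17 is 4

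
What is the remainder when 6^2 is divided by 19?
6^{2} = 36 ≡ 17 (mod 19)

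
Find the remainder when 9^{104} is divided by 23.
By Fermat: 9^{22} ≡ 1 mod 23. 104 = 4×22 + 16. So 9^{104} ≡ 9^{16} ≡ 8 mod 23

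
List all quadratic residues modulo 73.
Squares in Z_73*: {1, 2, 3, 4, 6, 8, 9, 12, 16, 18, 19, 23, 24, 25, 27, 32, 35, 36, 37, 38, 41, 46, 48, 49, 50, 54, 55, 57, 61, 64, 65, 67, 69, 70, 71, 72}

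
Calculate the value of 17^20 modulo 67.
By repeated squaring mod 67: 17^{1}≡17, 17^{2}≡21, 17^{4}≡39, 17^{8}≡47, 17^{16}≡65. Then 17^{20} = 17^{16+4} ≡ 65 × 39 ≡ 56 mod 67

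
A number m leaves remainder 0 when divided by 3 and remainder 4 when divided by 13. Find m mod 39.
M = 3 × 13 = 39. M₁ = 13, y₁ ≡ 1 mod 3. M₂ = 3, y₂ ≡ 9 mod 13. m = 0×13×1 + 4×3×9 ≡ 30 mod 39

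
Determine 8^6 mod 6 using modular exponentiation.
By repeated squaring (mod 6): 8^{1}≡2, 8^{2}≡4, 8^{4}≡4. Then 8^{6} = 8^{4+2} ≡ 4 × 4 ≡ 4 (mod 6)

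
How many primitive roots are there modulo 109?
There are φ(109-1) = φ(108) = 36 primitive roots modulo 109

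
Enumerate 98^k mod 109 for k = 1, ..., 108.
98^1, 98^2, ..., 98^{108} mod 109: [98, 12, 86, 35, 51, 93, 67, 26, 41, 94, 56, 38, 18, 20, 107, 22, 85, 46, 39, 7, 32, 84, 57, 27, 30, 106, 33, 73, 69, 4, 65, 48, 17, 31, 95, 45, 50, 104, 55, 49, 6, 43, 72, 80, 101, 88, 13, 75, 47, 28, 19, 9, 10, 108, 11, 97, 23, 74, 58, 16, 42, 83, 68, 15, 53, 71, 91, 89, 2, 87, 24, 63, 70, 102, 77, 25, 52, 82, 79, 3, 76, 36, 40, 105, 44, 61, 92, 78, 14, 64, 59, 5, 54, 60, 103, 66, 37, 29, 8, 21, 96, 34, 62, 81, 90, 100, 99, 1]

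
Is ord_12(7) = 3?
Powers of 7 mod 12: 7^1≡7, 7^2≡1. Already 7^2≡1, so the order is 2 < 3. No, the actual order is 2.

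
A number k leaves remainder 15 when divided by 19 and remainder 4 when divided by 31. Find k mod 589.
M = 19 × 31 = 589. M₁ = 31, y₁ ≡ 8 mod 19. M₂ = 19, y₂ ≡ 18 mod 31. k = 15×31×8 + 4×19×18 ≡ 376 mod 589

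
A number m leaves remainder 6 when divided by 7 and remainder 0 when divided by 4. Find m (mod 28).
M = 7 × 4 = 28. M₁ = 4, y₁ ≡ 2 (mod 7). M₂ = 7, y₂ ≡ 3 (mod 4). m = 6×4×2 + 0×7×3 ≡ 20 (mod 28)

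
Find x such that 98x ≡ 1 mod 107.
Since 107 is prime, by Fermat 98^(-1) ≡ 98^{105} ≡ 95 mod 107. Verify: 98 × 95 = 9310 ≡ 1 mod 107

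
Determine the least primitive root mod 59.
g = 2. For each prime q|58: 2^{29}≡58, 2^{2}≡4, none ≡ 1, so ord_59(2) = 58 and 2 is a primitive root.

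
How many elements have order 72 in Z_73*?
Number of primitive roots mod 73 = φ(p-1) = φ(72) = 24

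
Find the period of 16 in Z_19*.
Powers of 16 mod 19: 16^1≡16, 16^2≡9, 16^3≡11, 16^4≡5, 16^5≡4, 16^6≡7, 16^7≡17, 16^8≡6, 16^9≡1. ord_19(16) = 9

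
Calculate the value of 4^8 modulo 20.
By repeated squaring mod 20: 4^{1}≡4, 4^{2}≡16, 4^{4}≡16, 4^{8}≡16. So 4^{8} ≡ 16 mod 20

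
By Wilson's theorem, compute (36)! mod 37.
By Wilson's theorem, (36)! ≡ -1 ≡ 36 mod 37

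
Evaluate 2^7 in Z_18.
By repeated squaring mod 18: 2^{1}≡2, 2^{2}≡4, 2^{4}≡16. Then 2^{7} = 2^{4+2+1} ≡ 16 × 4 × 2 ≡ 2 mod 18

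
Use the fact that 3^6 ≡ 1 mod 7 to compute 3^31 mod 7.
By Fermat: 3^{6} ≡ 1 mod 7. 31 = 5×6 + 1. So 3^{31} ≡ 3^{1} ≡ 3 mod 7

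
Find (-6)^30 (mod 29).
Using Fermat: (-6)^{28} ≡ 1 (mod 29). 30 ≡ 2 (mod 28). So (-6)^{30} ≡ (-6)^{2} ≡ 7 (mod 29)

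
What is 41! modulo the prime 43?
(42)! = (41)! × (42) ≡ -1 mod 43. So (41)! ≡ -1 × (42)^(-1) ≡ (-1)×(-1) = 1 mod 43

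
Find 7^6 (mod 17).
By repeated squaring (mod 17): 7^{1}≡7, 7^{2}≡15, 7^{4}≡4. Then 7^{6} = 7^{4+2} ≡ 4 × 15 ≡ 9 (mod 17)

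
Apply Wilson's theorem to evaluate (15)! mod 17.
(16)! = (15)! × (16) ≡ -1 (mod 17). So (15)! ≡ -1 × (16)^(-1) ≡ (-1)×(-1) = 1 (mod 17)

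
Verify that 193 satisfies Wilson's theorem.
(192)! mod 193 = 192. Since this equals -1 (mod 193), Wilson confirms 193 is prime.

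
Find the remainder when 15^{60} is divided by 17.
By Fermat: 15^{16} ≡ 1 mod 17. 60 = 3×16 + 12. So 15^{60} ≡ 15^{12} ≡ 16 mod 17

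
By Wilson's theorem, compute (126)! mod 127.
By Wilson's theorem, (126)! ≡ -1 ≡ 126 mod 127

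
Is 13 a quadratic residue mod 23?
By Euler's criterion: 13^{11} ≡ 1 (mod 23). Since this equals 1, 13 is a QR.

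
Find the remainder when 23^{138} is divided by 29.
By Fermat: 23^{28} ≡ 1 (mod 29). 138 = 4×28 + 26. So 23^{138} ≡ 23^{26} ≡ 25 (mod 29)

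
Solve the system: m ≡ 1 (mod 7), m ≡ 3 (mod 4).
M = 7 × 4 = 28. M₁ = 4, y₁ ≡ 2 (mod 7). M₂ = 7, y₂ ≡ 3 (mod 4). m = 1×4×2 + 3×7×3 ≡ 15 (mod 28)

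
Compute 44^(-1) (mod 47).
Since 47 is prime, by Fermat 44^(-1) ≡ 44^{45} ≡ 31 (mod 47). Verify: 44 × 31 = 1364 ≡ 1 (mod 47)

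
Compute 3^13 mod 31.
By repeated squaring (mod 31): 3^{1}≡3, 3^{2}≡9, 3^{4}≡19, 3^{8}≡20. Then 3^{13} = 3^{8+4+1} ≡ 20 × 19 × 3 ≡ 24 (mod 31)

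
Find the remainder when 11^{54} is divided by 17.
By Fermat: 11^{16} ≡ 1 (mod 17). 54 = 3×16 + 6. So 11^{54} ≡ 11^{6} ≡ 8 (mod 17)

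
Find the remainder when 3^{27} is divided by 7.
By Fermat: 3^{6} ≡ 1 mod 7. 27 = 4×6 + 3. So 3^{27} ≡ 3^{3} ≡ 6 mod 7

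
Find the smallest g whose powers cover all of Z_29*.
g = 2. Powers: [2, 4, 8, 16, 3, 6, 12, ...] generates all 28 non-zero residues.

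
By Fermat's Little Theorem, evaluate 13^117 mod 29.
By Fermat: 13^{28} ≡ 1 (mod 29). 117 = 4×28 + 5. So 13^{117} ≡ 13^{5} ≡ 6 (mod 29)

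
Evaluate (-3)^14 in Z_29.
By repeated squaring (mod 29): (-3)^{1}≡26, (-3)^{2}≡9, (-3)^{4}≡23, (-3)^{8}≡7. Then (-3)^{14} = (-3)^{8+4+2} ≡ 7 × 23 × 9 ≡ 28 (mod 29)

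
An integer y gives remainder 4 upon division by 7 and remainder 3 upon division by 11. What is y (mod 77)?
M = 7 × 11 = 77. M₁ = 11, y₁ ≡ 2 (mod 7). M₂ = 7, y₂ ≡ 8 (mod 11). y = 4×11×2 + 3×7×8 ≡ 25 (mod 77)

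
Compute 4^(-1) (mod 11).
Since 11 is prime, by Fermat 4^(-1) ≡ 4^{9} ≡ 3 (mod 11). Verify: 4 × 3 = 12 ≡ 1 (mod 11)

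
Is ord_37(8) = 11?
Powers of 8 mod 37: 8^1≡8, 8^2≡27, 8^3≡31, 8^4≡26, 8^5≡23, 8^6≡36, 8^7≡29, 8^8≡10, 8^9≡6, 8^10≡11, 8^11≡14, 8^12≡1. 8^11≡14≢1, so ord ≠ 11. No, the actual order is 12.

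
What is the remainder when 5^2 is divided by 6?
5^{2} = 25 ≡ 1 mod 6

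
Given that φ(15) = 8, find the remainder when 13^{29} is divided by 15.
By Euler: 13^{8} ≡ 1 mod 15 since gcd(13, 15) = 1. 29 = 3×8 + 5. So 13^{29} ≡ 13^{5} ≡ 13 mod 15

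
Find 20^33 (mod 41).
By repeated squaring (mod 41): 20^{1}≡20, 20^{2}≡31, 20^{4}≡18, 20^{8}≡37, 20^{16}≡16, 20^{32}≡10. Then 20^{33} = 20^{32+1} ≡ 10 × 20 ≡ 36 (mod 41)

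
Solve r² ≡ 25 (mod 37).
The square roots of 25 mod 37 are 5 and 32. Verify: 5² = 25 ≡ 25 (mod 37)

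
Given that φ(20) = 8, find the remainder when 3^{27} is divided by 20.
By Euler: 3^{8} ≡ 1 (mod 20) since gcd(3, 20) = 1. 27 = 3×8 + 3. So 3^{27} ≡ 3^{3} ≡ 7 (mod 20)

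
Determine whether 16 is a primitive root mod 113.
16^{7} ≡ 1 mod 113 and 7 < 112, so ord_113(16) = 7 ≠ 112 and 16 is not a primitive root.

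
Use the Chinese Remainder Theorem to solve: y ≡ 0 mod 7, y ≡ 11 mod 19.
M = 7 × 19 = 133. M₁ = 19, y₁ ≡ 3 mod 7. M₂ = 7, y₂ ≡ 11 mod 19. y = 0×19×3 + 11×7×11 ≡ 49 mod 133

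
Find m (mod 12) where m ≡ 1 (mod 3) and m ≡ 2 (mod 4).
M = 3 × 4 = 12. M₁ = 4, y₁ ≡ 1 (mod 3). M₂ = 3, y₂ ≡ 3 (mod 4). m = 1×4×1 + 2×3×3 ≡ 10 (mod 12)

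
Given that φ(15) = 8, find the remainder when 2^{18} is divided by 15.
By Euler: 2^{8} ≡ 1 (mod 15) since gcd(2, 15) = 1. 18 = 2×8 + 2. So 2^{18} ≡ 2^{2} ≡ 4 (mod 15)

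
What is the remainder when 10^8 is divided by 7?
Using Fermat: 10^{6} ≡ 1 mod 7. 8 ≡ 2 mod 6. So 10^{8} ≡ 10^{2} ≡ 2 mod 7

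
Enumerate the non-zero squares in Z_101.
Quadratic residues modulo 101: {1, 4, 5, 6, 9, 13, 14, 16, 17, 19, 20, 21, 22, 23, 24, 25, 30, 31, 33, 36, 37, 43, 45, 47, 49, 52, 54, 56, 58, 64, 65, 68, 70, 71, 76, 77, 78, 79, 80, 81, 82, 84, 85, 87, 88, 92, 95, 96, 97, 100}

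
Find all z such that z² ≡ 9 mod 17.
The square roots of 9 mod 17 are 14 and 3. Verify: 14² = 196 ≡ 9 mod 17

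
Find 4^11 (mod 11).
Using Fermat: 4^{10} ≡ 1 (mod 11). 11 ≡ 1 (mod 10). So 4^{11} ≡ 4^{1} ≡ 4 (mod 11)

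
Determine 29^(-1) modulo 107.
Since 107 is prime, by Fermat 29^(-1) ≡ 29^{105} ≡ 48 (mod 107). Verify: 29 × 48 = 1392 ≡ 1 (mod 107)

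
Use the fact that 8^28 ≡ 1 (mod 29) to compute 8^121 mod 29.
By Fermat: 8^{28} ≡ 1 (mod 29). 121 = 4×28 + 9. So 8^{121} ≡ 8^{9} ≡ 15 (mod 29)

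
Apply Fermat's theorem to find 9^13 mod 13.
By Fermat: 9^{12} ≡ 1 mod 13. So 9^{13} = 9^{12} · 9^{1} ≡ 9^{1} ≡ 9 mod 13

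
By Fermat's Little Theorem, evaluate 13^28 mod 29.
By Fermat's Little Theorem, 13^{28} ≡ 1 (mod 29) since 29 is prime and gcd(13, 29) = 1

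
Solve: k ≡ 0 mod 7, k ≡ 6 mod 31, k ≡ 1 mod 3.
M = 7 × 31 × 3 = 651. M₁ = 93, y₁ ≡ 4 mod 7. M₂ = 21, y₂ ≡ 3 mod 31. M₃ = 217, y₃ ≡ 1 mod 3. k = 0×93×4 + 6×21×3 + 1×217×1 ≡ 595 mod 651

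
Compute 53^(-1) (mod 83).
Since 83 is prime, by Fermat 53^(-1) ≡ 53^{81} ≡ 47 (mod 83). Verify: 53 × 47 = 2491 ≡ 1 (mod 83)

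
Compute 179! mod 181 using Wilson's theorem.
(180)! = (179)! × (180) ≡ -1 mod 181. So (179)! ≡ -1 × (180)^(-1) ≡ (-1)×(-1) = 1 mod 181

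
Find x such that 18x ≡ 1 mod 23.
Since 23 is prime, by Fermat 18^(-1) ≡ 18^{21} ≡ 9 mod 23. Verify: 18 × 9 = 162 ≡ 1 mod 23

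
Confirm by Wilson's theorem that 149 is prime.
(148)! mod 149 = 148. Since this equals -1 (mod 149), Wilson confirms 149 is prime.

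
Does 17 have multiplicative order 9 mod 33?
Powers of 17 mod 33: 17^1≡17, 17^2≡25, 17^3≡29, 17^4≡31, 17^5≡32, 17^6≡16, 17^7≡8, 17^8≡4, 17^9≡2, 17^10≡1. 17^9≡2≢1, so ord ≠ 9. No, the actual order is 10.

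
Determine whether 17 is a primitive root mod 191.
17^{95} ≡ 1 mod 191 and 95 < 190, so ord_191(17) = 95 ≠ 190 and 17 is not a primitive root.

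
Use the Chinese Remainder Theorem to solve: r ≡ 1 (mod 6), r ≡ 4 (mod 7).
M = 6 × 7 = 42. M₁ = 7, y₁ ≡ 1 (mod 6). M₂ = 6, y₂ ≡ 6 (mod 7). r = 1×7×1 + 4×6×6 ≡ 25 (mod 42)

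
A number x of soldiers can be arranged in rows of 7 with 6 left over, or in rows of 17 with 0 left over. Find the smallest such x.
M = 7 × 17 = 119. M₁ = 17, y₁ ≡ 5 mod 7. M₂ = 7, y₂ ≡ 5 mod 17. x = 6×17×5 + 0×7×5 ≡ 34 mod 119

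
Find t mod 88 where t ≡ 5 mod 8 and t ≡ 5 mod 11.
M = 8 × 11 = 88. M₁ = 11, y₁ ≡ 3 mod 8. M₂ = 8, y₂ ≡ 7 mod 11. t = 5×11×3 + 5×8×7 ≡ 5 mod 88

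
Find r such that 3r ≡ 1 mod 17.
Since 17 is prime, by Fermat 3^(-1) ≡ 3^{15} ≡ 6 mod 17. Verify: 3 × 6 = 18 ≡ 1 mod 17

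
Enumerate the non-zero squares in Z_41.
Squares in Z_41*: {1, 2, 4, 5, 8, 9, 10, 16, 18, 20, 21, 23, 25, 31, 32, 33, 36, 37, 39, 40}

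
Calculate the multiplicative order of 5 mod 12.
Powers of 5 mod 12: 5^1≡5, 5^2≡1. Order = 2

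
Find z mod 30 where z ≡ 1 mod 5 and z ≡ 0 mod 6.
M = 5 × 6 = 30. M₁ = 6, y₁ ≡ 1 mod 5. M₂ = 5, y₂ ≡ 5 mod 6. z = 1×6×1 + 0×5×5 ≡ 6 mod 30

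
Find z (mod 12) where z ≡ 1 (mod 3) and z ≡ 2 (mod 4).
M = 3 × 4 = 12. M₁ = 4, y₁ ≡ 1 (mod 3). M₂ = 3, y₂ ≡ 3 (mod 4). z = 1×4×1 + 2×3×3 ≡ 10 (mod 12)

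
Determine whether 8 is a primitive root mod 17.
8^{8} ≡ 1 mod 17 and 8 < 16, so ord_17(8) = 8 ≠ 16 and 8 is not a primitive root.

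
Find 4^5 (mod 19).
By repeated squaring (mod 19): 4^{1}≡4, 4^{2}≡16, 4^{4}≡9. Then 4^{5} = 4^{4+1} ≡ 9 × 4 ≡ 17 (mod 19)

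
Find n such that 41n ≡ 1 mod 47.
Since 47 is prime, by Fermat 41^(-1) ≡ 41^{45} ≡ 39 mod 47. Verify: 41 × 39 = 1599 ≡ 1 mod 47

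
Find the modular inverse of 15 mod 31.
Since 31 is prime, by Fermat 15^(-1) ≡ 15^{29} ≡ 29 (mod 31). Verify: 15 × 29 = 435 ≡ 1 (mod 31)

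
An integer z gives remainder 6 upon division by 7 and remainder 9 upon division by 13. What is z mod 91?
M = 7 × 13 = 91. M₁ = 13, y₁ ≡ 6 mod 7. M₂ = 7, y₂ ≡ 2 mod 13. z = 6×13×6 + 9×7×2 ≡ 48 mod 91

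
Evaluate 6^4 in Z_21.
6^{4} = 1296 ≡ 15 (mod 21)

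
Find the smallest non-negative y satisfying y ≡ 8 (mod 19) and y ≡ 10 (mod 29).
M = 19 × 29 = 551. M₁ = 29, y₁ ≡ 2 (mod 19). M₂ = 19, y₂ ≡ 26 (mod 29). y = 8×29×2 + 10×19×26 ≡ 445 (mod 551)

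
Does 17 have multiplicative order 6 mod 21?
Powers of 17 mod 21: 17^1≡17, 17^2≡16, 17^3≡20, 17^4≡4, 17^5≡5, 17^6≡1. First k with 17^k≡1 is k=6. Yes, ord_21(17) = 6.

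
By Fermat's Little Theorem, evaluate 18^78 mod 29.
By Fermat: 18^{28} ≡ 1 (mod 29). 78 = 2×28 + 22. So 18^{78} ≡ 18^{22} ≡ 13 (mod 29)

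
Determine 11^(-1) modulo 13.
Since 13 is prime, by Fermat 11^(-1) ≡ 11^{11} ≡ 6 (mod 13). Verify: 11 × 6 = 66 ≡ 1 (mod 13)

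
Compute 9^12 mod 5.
Using Fermat: 9^{4} ≡ 1 (mod 5). 12 ≡ 0 (mod 4). So 9^{12} ≡ 9^{0} ≡ 1 (mod 5)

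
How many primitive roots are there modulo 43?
There are φ(43-1) = φ(42) = 12 primitive roots modulo 43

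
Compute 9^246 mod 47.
Using Fermat: 9^{46} ≡ 1 (mod 47). 246 ≡ 16 (mod 46). So 9^{246} ≡ 9^{16} ≡ 37 (mod 47)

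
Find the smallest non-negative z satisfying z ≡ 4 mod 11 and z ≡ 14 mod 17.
M = 11 × 17 = 187. M₁ = 17, y₁ ≡ 2 mod 11. M₂ = 11, y₂ ≡ 14 mod 17. z = 4×17×2 + 14×11×14 ≡ 48 mod 187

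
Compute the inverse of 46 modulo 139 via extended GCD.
Extended GCD: 46(-3) + 139(1) = 1. So 46^(-1) ≡ -3 ≡ 136 (mod 139). Verify: 46 × 136 = 6256 ≡ 1 (mod 139)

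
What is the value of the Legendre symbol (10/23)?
(10/23) = 10^{11} mod 23 = -1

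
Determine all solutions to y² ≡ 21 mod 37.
The square roots of 21 mod 37 are 13 and 24. Verify: 13² = 169 ≡ 21 mod 37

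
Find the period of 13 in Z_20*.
Powers of 13 mod 20: 13^1≡13, 13^2≡9, 13^3≡17, 13^4≡1. So the order of 13 is 4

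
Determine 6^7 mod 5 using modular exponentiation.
Using Fermat: 6^{4} ≡ 1 (mod 5). 7 ≡ 3 (mod 4). So 6^{7} ≡ 6^{3} ≡ 1 (mod 5)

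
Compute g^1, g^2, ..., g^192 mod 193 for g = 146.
146^1, 146^2, ..., 146^{192} mod 193: [146, 86, 11, 62, 174, 121, 103, 177, 173, 168, 17, 166, 111, 187, 89, 63, 127, 14, 114, 46, 154, 96, 120, 150, 91, 162, 106, 36, 45, 8, 10, 109, 88, 110, 41, 3, 52, 65, 33, 186, 136, 170, 116, 145, 133, 118, 51, 112, 140, 175, 74, 189, 188, 42, 149, 138, 76, 95, 167, 64, 80, 100, 125, 108, 135, 24, 30, 134, 71, 137, 123, 9, 156, 2, 99, 172, 22, 124, 155, 49, 13, 161, 153, 143, 34, 139, 29, 181, 178, 126, 61, 28, 35, 92, 115, 192, 47, 107, 182, 131, 19, 72, 90, 16, 20, 25, 176, 27, 82, 6, 104, 130, 66, 179, 79, 147, 39, 97, 73, 43, 102, 31, 87, 157, 148, 185, 183, 84, 105, 83, 152, 190, 141, 128, 160, 7, 57, 23, 77, 48, 60, 75, 142, 81, 53, 18, 119, 4, 5, 151, 44, 55, 117, 98, 26, 129, 113, 93, 68, 85, 58, 169, 163, 59, 122, 56, 70, 184, 37, 191, 94, 21, 171, 69, 38, 144, 180, 32, 40, 50, 159, 54, 164, 12, 15, 67, 132, 165, 158, 101, 78, 1]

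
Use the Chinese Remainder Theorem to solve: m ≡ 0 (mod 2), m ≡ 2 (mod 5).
M = 2 × 5 = 10. M₁ = 5, y₁ ≡ 1 (mod 2). M₂ = 2, y₂ ≡ 3 (mod 5). m = 0×5×1 + 2×2×3 ≡ 2 (mod 10)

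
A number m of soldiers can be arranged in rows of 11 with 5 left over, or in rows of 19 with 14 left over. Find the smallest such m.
M = 11 × 19 = 209. M₁ = 19, y₁ ≡ 7 (mod 11). M₂ = 11, y₂ ≡ 7 (mod 19). m = 5×19×7 + 14×11×7 ≡ 71 (mod 209)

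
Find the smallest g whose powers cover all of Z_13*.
g = 2. Powers: [2, 4, 8, 3, 6, 12, ...] generates all 12 non-zero residues.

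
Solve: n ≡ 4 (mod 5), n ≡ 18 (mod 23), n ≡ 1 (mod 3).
M = 5 × 23 × 3 = 345. M₁ = 69, y₁ ≡ 4 (mod 5). M₂ = 15, y₂ ≡ 20 (mod 23). M₃ = 115, y₃ ≡ 1 (mod 3). n = 4×69×4 + 18×15×20 + 1×115×1 ≡ 64 (mod 345)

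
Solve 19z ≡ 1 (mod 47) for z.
Since 47 is prime, by Fermat 19^(-1) ≡ 19^{45} ≡ 5 (mod 47). Verify: 19 × 5 = 95 ≡ 1 (mod 47)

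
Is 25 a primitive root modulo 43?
25^{21} ≡ 1 (mod 43) and 21 < 42, so ord_43(25) = 21 ≠ 42 and 25 is not a primitive root.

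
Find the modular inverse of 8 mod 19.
Since 19 is prime, by Fermat 8^(-1) ≡ 8^{17} ≡ 12 mod 19. Verify: 8 × 12 = 96 ≡ 1 mod 19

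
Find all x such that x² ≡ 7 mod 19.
The square roots of 7 mod 19 are 11 and 8. Verify: 11² = 121 ≡ 7 mod 19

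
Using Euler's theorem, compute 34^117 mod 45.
By Euler: 34^{24} ≡ 1 (mod 45) since gcd(34, 45) = 1. 117 = 4×24 + 21. So 34^{117} ≡ 34^{21} ≡ 19 (mod 45)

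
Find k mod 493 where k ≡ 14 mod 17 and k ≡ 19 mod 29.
M = 17 × 29 = 493. M₁ = 29, y₁ ≡ 10 mod 17. M₂ = 17, y₂ ≡ 12 mod 29. k = 14×29×10 + 19×17×12 ≡ 48 mod 493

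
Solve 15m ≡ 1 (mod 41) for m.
Since 41 is prime, by Fermat 15^(-1) ≡ 15^{39} ≡ 11 (mod 41). Verify: 15 × 11 = 165 ≡ 1 (mod 41)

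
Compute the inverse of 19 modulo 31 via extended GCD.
Extended GCD: 19(-13) + 31(8) = 1. So 19^(-1) ≡ -13 ≡ 18 mod 31. Verify: 19 × 18 = 342 ≡ 1 mod 31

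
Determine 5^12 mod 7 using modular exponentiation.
Using Fermat: 5^{6} ≡ 1 (mod 7). 12 ≡ 0 (mod 6). So 5^{12} ≡ 5^{0} ≡ 1 (mod 7)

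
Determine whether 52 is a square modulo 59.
By Euler's criterion: 52^{29} ≡ 58 mod 59. Since this equals -1 (≡ 58), 52 is not a QR.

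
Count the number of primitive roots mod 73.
There are φ(73-1) = φ(72) = 24 primitive roots modulo 73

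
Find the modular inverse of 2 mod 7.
Since 7 is prime, by Fermat 2^(-1) ≡ 2^{5} ≡ 4 mod 7. Verify: 2 × 4 = 8 ≡ 1 mod 7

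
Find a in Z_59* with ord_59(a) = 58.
2 has order 58 mod 59 since 2^{58} ≡ 1 mod 59 and no smaller power works.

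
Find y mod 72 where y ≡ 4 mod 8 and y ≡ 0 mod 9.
M = 8 × 9 = 72. M₁ = 9, y₁ ≡ 1 mod 8. M₂ = 8, y₂ ≡ 8 mod 9. y = 4×9×1 + 0×8×8 ≡ 36 mod 72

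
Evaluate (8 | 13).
(8/13) = 8^{6} mod 13 = -1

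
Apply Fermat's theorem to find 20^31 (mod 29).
By Fermat: 20^{28} ≡ 1 (mod 29). So 20^{31} = 20^{28} · 20^{3} ≡ 20^{3} ≡ 25 (mod 29)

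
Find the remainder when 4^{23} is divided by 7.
By Fermat: 4^{6} ≡ 1 (mod 7). 23 = 3×6 + 5. So 4^{23} ≡ 4^{5} ≡ 2 (mod 7)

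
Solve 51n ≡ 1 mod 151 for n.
Since 151 is prime, by Fermat 51^(-1) ≡ 51^{149} ≡ 77 mod 151. Verify: 51 × 77 = 3927 ≡ 1 mod 151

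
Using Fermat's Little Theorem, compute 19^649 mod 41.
By Fermat: 19^{40} ≡ 1 mod 41. 649 ≡ 9 mod 40. So 19^{649} ≡ 19^{9} ≡ 6 mod 41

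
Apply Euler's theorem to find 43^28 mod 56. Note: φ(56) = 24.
By Euler: 43^{24} ≡ 1 mod 56 since gcd(43, 56) = 1. 28 = 1×24 + 4. So 43^{28} ≡ 43^{4} ≡ 1 mod 56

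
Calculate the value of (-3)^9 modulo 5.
Using Fermat: (-3)^{4} ≡ 1 mod 5. 9 ≡ 1 mod 4. So (-3)^{9} ≡ (-3)^{1} ≡ 2 mod 5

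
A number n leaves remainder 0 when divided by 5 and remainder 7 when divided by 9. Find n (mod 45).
M = 5 × 9 = 45. M₁ = 9, y₁ ≡ 4 (mod 5). M₂ = 5, y₂ ≡ 2 (mod 9). n = 0×9×4 + 7×5×2 ≡ 25 (mod 45)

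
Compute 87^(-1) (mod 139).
Since 139 is prime, by Fermat 87^(-1) ≡ 87^{137} ≡ 8 (mod 139). Verify: 87 × 8 = 696 ≡ 1 (mod 139)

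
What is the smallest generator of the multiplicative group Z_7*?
g = 3. Powers: [3, 2, 6, 4, 5, 1] generates all 6 non-zero residues.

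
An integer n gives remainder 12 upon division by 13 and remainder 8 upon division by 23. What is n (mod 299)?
M = 13 × 23 = 299. M₁ = 23, y₁ ≡ 4 (mod 13). M₂ = 13, y₂ ≡ 16 (mod 23). n = 12×23×4 + 8×13×16 ≡ 77 (mod 299)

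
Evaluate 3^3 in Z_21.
3^{3} = 27 ≡ 6 mod 21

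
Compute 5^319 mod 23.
Using Fermat: 5^{22} ≡ 1 (mod 23). 319 ≡ 11 (mod 22). So 5^{319} ≡ 5^{11} ≡ 22 (mod 23)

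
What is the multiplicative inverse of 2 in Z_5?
Since 5 is prime, by Fermat 2^(-1) ≡ 2^{3} ≡ 3 mod 5. Verify: 2 × 3 = 6 ≡ 1 mod 5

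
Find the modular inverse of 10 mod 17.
Since 17 is prime, by Fermat 10^(-1) ≡ 10^{15} ≡ 12 (mod 17). Verify: 10 × 12 = 120 ≡ 1 (mod 17)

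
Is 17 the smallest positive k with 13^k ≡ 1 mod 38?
Powers of 13 mod 38: 13^1≡13, 13^2≡17, 13^3≡31, 13^4≡23, 13^5≡33, 13^6≡11, 13^7≡29, 13^8≡35, 13^9≡37, 13^10≡25, 13^11≡21, 13^12≡7, 13^13≡15, 13^14≡5, 13^15≡27, 13^16≡9, 13^17≡3, 13^18≡1. 13^17≡3≢1, so ord ≠ 17. No, the actual order is 18.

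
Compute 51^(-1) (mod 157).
Since 157 is prime, by Fermat 51^(-1) ≡ 51^{155} ≡ 117 (mod 157). Verify: 51 × 117 = 5967 ≡ 1 (mod 157)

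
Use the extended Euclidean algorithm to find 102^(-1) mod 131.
Extended GCD: 102(9) + 131(-7) = 1. So 102^(-1) ≡ 9 (mod 131). Verify: 102 × 9 = 918 ≡ 1 (mod 131)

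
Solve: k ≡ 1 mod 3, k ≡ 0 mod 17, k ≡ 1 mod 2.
M = 3 × 17 × 2 = 102. M₁ = 34, y₁ ≡ 1 mod 3. M₂ = 6, y₂ ≡ 3 mod 17. M₃ = 51, y₃ ≡ 1 mod 2. k = 1×34×1 + 0×6×3 + 1×51×1 ≡ 85 mod 102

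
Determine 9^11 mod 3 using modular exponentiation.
By repeated squaring (mod 3): 9^{1}≡0, 9^{2}≡0, 9^{4}≡0, 9^{8}≡0. Then 9^{11} = 9^{8+2+1} ≡ 0 × 0 × 0 ≡ 0 (mod 3)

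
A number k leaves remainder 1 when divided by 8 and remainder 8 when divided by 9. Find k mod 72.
M = 8 × 9 = 72. M₁ = 9, y₁ ≡ 1 mod 8. M₂ = 8, y₂ ≡ 8 mod 9. k = 1×9×1 + 8×8×8 ≡ 17 mod 72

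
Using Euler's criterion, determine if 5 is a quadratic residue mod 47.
By Euler's criterion: 5^{23} ≡ 46 (mod 47). Since this equals -1 (≡ 46), 5 is not a QR.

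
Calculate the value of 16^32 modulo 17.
Using Fermat: 16^{16} ≡ 1 (mod 17). 32 ≡ 0 (mod 16). So 16^{32} ≡ 16^{0} ≡ 1 (mod 17)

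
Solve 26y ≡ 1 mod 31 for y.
Since 31 is prime, by Fermat 26^(-1) ≡ 26^{29} ≡ 6 mod 31. Verify: 26 × 6 = 156 ≡ 1 mod 31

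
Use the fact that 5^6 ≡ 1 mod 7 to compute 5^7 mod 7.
By Fermat: 5^{6} ≡ 1 mod 7. So 5^{7} = 5^{6} · 5^{1} ≡ 5^{1} ≡ 5 mod 7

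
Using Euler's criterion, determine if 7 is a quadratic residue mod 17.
By Euler's criterion: 7^{8} ≡ 16 (mod 17). Since this equals -1 (≡ 16), 7 is not a QR.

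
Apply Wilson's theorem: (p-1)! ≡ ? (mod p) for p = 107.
By Wilson's theorem, (106)! ≡ -1 ≡ 106 mod 107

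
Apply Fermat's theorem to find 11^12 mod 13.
By Fermat's Little Theorem, 11^{12} ≡ 1 mod 13 since 13 is prime and gcd(11, 13) = 1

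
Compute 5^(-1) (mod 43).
Since 43 is prime, by Fermat 5^(-1) ≡ 5^{41} ≡ 26 (mod 43). Verify: 5 × 26 = 130 ≡ 1 (mod 43)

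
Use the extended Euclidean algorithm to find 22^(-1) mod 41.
Extended GCD: 22(-13) + 41(7) = 1. So 22^(-1) ≡ -13 ≡ 28 (mod 41). Verify: 22 × 28 = 616 ≡ 1 (mod 41)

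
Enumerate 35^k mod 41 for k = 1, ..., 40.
35^1, 35^2, ..., 35^{40} mod 41: [35, 36, 30, 25, 14, 39, 12, 10, 22, 32, 13, 4, 17, 21, 38, 18, 15, 33, 7, 40, 6, 5, 11, 16, 27, 2, 29, 31, 19, 9, 28, 37, 24, 20, 3, 23, 26, 8, 34, 1]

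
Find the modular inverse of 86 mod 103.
Since 103 is prime, by Fermat 86^(-1) ≡ 86^{101} ≡ 6 mod 103. Verify: 86 × 6 = 516 ≡ 1 mod 103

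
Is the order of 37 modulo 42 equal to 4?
Powers of 37 mod 42: 37^1≡37, 37^2≡25, 37^3≡1. Already 37^3≡1, so the order is 3 < 4. No, the actual order is 3.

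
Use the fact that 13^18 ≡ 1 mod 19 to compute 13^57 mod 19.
By Fermat: 13^{18} ≡ 1 mod 19. 57 = 3×18 + 3. So 13^{57} ≡ 13^{3} ≡ 12 mod 19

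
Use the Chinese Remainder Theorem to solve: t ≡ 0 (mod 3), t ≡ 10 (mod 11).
M = 3 × 11 = 33. M₁ = 11, y₁ ≡ 2 (mod 3). M₂ = 3, y₂ ≡ 4 (mod 11). t = 0×11×2 + 10×3×4 ≡ 21 (mod 33)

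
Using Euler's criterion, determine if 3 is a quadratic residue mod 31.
By Euler's criterion: 3^{15} ≡ 30 mod 31. Since this equals -1 (≡ 30), 3 is not a QR.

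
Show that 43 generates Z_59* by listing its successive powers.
43^1, 43^2, ..., 43^{58} mod 59: [43, 20, 34, 46, 31, 35, 30, 51, 10, 17, 23, 45, 47, 15, 55, 5, 38, 41, 52, 53, 37, 57, 32, 19, 50, 26, 56, 48, 58, 16, 39, 25, 13, 28, 24, 29, 8, 49, 42, 36, 14, 12, 44, 4, 54, 21, 18, 7, 6, 22, 2, 27, 40, 9, 33, 3, 11, 1]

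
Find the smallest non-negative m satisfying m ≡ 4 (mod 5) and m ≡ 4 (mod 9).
M = 5 × 9 = 45. M₁ = 9, y₁ ≡ 4 (mod 5). M₂ = 5, y₂ ≡ 2 (mod 9). m = 4×9×4 + 4×5×2 ≡ 4 (mod 45)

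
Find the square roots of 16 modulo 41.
The square roots of 16 mod 41 are 37 and 4. Verify: 37² = 1369 ≡ 16 (mod 41)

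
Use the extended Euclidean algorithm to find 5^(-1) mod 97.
Extended GCD: 5(39) + 97(-2) = 1. So 5^(-1) ≡ 39 mod 97. Verify: 5 × 39 = 195 ≡ 1 mod 97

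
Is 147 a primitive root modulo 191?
147^{95} ≡ 1 (mod 191) and 95 < 190, so ord_191(147) = 95 ≠ 190 and 147 is not a primitive root.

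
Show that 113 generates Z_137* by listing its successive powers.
113^1, 113^2, ..., 113^{136} mod 137: [113, 28, 13, 99, 90, 32, 54, 74, 5, 17, 3, 65, 84, 39, 23, 133, 96, 25, 85, 15, 51, 9, 58, 115, 117, 69, 125, 14, 75, 118, 45, 16, 27, 37, 71, 77, 70, 101, 42, 88, 80, 135, 48, 81, 111, 76, 94, 73, 29, 126, 127, 103, 131, 7, 106, 59, 91, 8, 82, 87, 104, 107, 35, 119, 21, 44, 40, 136, 24, 109, 124, 38, 47, 105, 83, 63, 132, 120, 134, 72, 53, 98, 114, 4, 41, 112, 52, 122, 86, 128, 79, 22, 20, 68, 12, 123, 62, 19, 92, 121, 110, 100, 66, 60, 67, 36, 95, 49, 57, 2, 89, 56, 26, 61, 43, 64, 108, 11, 10, 34, 6, 130, 31, 78, 46, 129, 55, 50, 33, 30, 102, 18, 116, 93, 97, 1]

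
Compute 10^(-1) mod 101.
Since 101 is prime, by Fermat 10^(-1) ≡ 10^{99} ≡ 91 mod 101. Verify: 10 × 91 = 910 ≡ 1 mod 101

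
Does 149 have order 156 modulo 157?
149^{52} ≡ 1 mod 157 and 52 < 156, so ord_157(149) = 52 ≠ 156 and 149 is not a primitive root.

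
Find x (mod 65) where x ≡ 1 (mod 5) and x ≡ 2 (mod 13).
M = 5 × 13 = 65. M₁ = 13, y₁ ≡ 2 (mod 5). M₂ = 5, y₂ ≡ 8 (mod 13). x = 1×13×2 + 2×5×8 ≡ 41 (mod 65)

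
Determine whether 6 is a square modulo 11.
By Euler's criterion: 6^{5} ≡ 10 mod 11. Since this equals -1 (≡ 10), 6 is not a QR.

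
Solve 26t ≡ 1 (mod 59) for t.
Since 59 is prime, by Fermat 26^(-1) ≡ 26^{57} ≡ 25 (mod 59). Verify: 26 × 25 = 650 ≡ 1 (mod 59)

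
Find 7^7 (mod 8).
By repeated squaring (mod 8): 7^{1}≡7, 7^{2}≡1, 7^{4}≡1. Then 7^{7} = 7^{4+2+1} ≡ 1 × 1 × 7 ≡ 7 (mod 8)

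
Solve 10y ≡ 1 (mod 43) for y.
Since 43 is prime, by Fermat 10^(-1) ≡ 10^{41} ≡ 13 (mod 43). Verify: 10 × 13 = 130 ≡ 1 (mod 43)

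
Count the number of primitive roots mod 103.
A prime p has φ(p-1) primitive roots; here φ(102) = 32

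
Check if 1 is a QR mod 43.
By Euler's criterion: 1^{21} ≡ 1 mod 43. Since this equals 1, 1 is a QR.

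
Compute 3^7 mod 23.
By repeated squaring mod 23: 3^{1}≡3, 3^{2}≡9, 3^{4}≡12. Then 3^{7} = 3^{4+2+1} ≡ 12 × 9 × 3 ≡ 2 mod 23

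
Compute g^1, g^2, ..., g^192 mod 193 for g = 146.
146^1, 146^2, ..., 146^{192} mod 193: [146, 86, 11, 62, 174, 121, 103, 177, 173, 168, 17, 166, 111, 187, 89, 63, 127, 14, 114, 46, 154, 96, 120, 150, 91, 162, 106, 36, 45, 8, 10, 109, 88, 110, 41, 3, 52, 65, 33, 186, 136, 170, 116, 145, 133, 118, 51, 112, 140, 175, 74, 189, 188, 42, 149, 138, 76, 95, 167, 64, 80, 100, 125, 108, 135, 24, 30, 134, 71, 137, 123, 9, 156, 2, 99, 172, 22, 124, 155, 49, 13, 161, 153, 143, 34, 139, 29, 181, 178, 126, 61, 28, 35, 92, 115, 192, 47, 107, 182, 131, 19, 72, 90, 16, 20, 25, 176, 27, 82, 6, 104, 130, 66, 179, 79, 147, 39, 97, 73, 43, 102, 31, 87, 157, 148, 185, 183, 84, 105, 83, 152, 190, 141, 128, 160, 7, 57, 23, 77, 48, 60, 75, 142, 81, 53, 18, 119, 4, 5, 151, 44, 55, 117, 98, 26, 129, 113, 93, 68, 85, 58, 169, 163, 59, 122, 56, 70, 184, 37, 191, 94, 21, 171, 69, 38, 144, 180, 32, 40, 50, 159, 54, 164, 12, 15, 67, 132, 165, 158, 101, 78, 1]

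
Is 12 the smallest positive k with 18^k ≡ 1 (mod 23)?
Powers of 18 mod 23: 18^1≡18, 18^2≡2, 18^3≡13, 18^4≡4, 18^5≡3, 18^6≡8, 18^7≡6, 18^8≡16, 18^9≡12, 18^10≡9, 18^11≡1. Already 18^11≡1, so the order is 11 < 12. No, the actual order is 11.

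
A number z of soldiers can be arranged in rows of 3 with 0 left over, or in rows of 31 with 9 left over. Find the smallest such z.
M = 3 × 31 = 93. M₁ = 31, y₁ ≡ 1 mod 3. M₂ = 3, y₂ ≡ 21 mod 31. z = 0×31×1 + 9×3×21 ≡ 9 mod 93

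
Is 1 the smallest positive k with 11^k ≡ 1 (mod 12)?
Powers of 11 mod 12: 11^1≡11, 11^2≡1. 11^1≡11≢1, so ord ≠ 1. No, the actual order is 2.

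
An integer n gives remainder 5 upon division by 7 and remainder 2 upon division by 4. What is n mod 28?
M = 7 × 4 = 28. M₁ = 4, y₁ ≡ 2 mod 7. M₂ = 7, y₂ ≡ 3 mod 4. n = 5×4×2 + 2×7×3 ≡ 26 mod 28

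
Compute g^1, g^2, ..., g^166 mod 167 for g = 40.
40^1, 40^2, ..., 40^{166} mod 167: [40, 97, 39, 57, 109, 18, 52, 76, 34, 24, 125, 157, 101, 32, 111, 98, 79, 154, 148, 75, 161, 94, 86, 100, 159, 14, 59, 22, 45, 130, 23, 85, 60, 62, 142, 2, 80, 27, 78, 114, 51, 36, 104, 152, 68, 48, 83, 147, 35, 64, 55, 29, 158, 141, 129, 150, 155, 21, 5, 33, 151, 28, 118, 44, 90, 93, 46, 3, 120, 124, 117, 4, 160, 54, 156, 61, 102, 72, 41, 137, 136, 96, 166, 127, 70, 128, 110, 58, 149, 115, 91, 133, 143, 42, 10, 66, 135, 56, 69, 88, 13, 19, 92, 6, 73, 81, 67, 8, 153, 108, 145, 122, 37, 144, 82, 107, 105, 25, 165, 87, 140, 89, 53, 116, 131, 63, 15, 99, 119, 84, 20, 132, 103, 112, 138, 9, 26, 38, 17, 12, 146, 162, 134, 16, 139, 49, 123, 77, 74, 121, 164, 47, 43, 50, 163, 7, 113, 11, 106, 65, 95, 126, 30, 31, 71, 1]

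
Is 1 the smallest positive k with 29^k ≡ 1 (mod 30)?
Powers of 29 mod 30: 29^1≡29, 29^2≡1. 29^1≡29≢1, so ord ≠ 1. No, the actual order is 2.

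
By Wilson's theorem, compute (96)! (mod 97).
By Wilson's theorem, (96)! ≡ -1 ≡ 96 (mod 97)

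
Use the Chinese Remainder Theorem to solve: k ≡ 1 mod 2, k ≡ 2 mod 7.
M = 2 × 7 = 14. M₁ = 7, y₁ ≡ 1 mod 2. M₂ = 2, y₂ ≡ 4 mod 7. k = 1×7×1 + 2×2×4 ≡ 9 mod 14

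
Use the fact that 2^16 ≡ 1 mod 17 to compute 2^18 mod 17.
By Fermat: 2^{16} ≡ 1 mod 17. So 2^{18} = 2^{16} · 2^{2} ≡ 2^{2} ≡ 4 mod 17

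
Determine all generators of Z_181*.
There are φ(180) = 48 primitive roots mod 181: {2, 10, 18, 21, 23, 24, 28, 41, 47, 50, 53, 54, 57, 58, 63, 66, 69, 76, 77, 78, 83, 84, 85, 90, 91, 96, 97, 98, 103, 104, 105, 112, 115, 118, 123, 124, 127, 128, 131, 134, 140, 153, 157, 158, 160, 163, 171, 179}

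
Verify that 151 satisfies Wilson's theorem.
(150)! mod 151 = 150. Since this equals -1 (mod 151), Wilson confirms 151 is prime.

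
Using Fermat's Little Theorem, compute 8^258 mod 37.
By Fermat: 8^{36} ≡ 1 (mod 37). 258 ≡ 6 (mod 36). So 8^{258} ≡ 8^{6} ≡ 36 (mod 37)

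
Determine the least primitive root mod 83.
g = 2. Powers: [2, 4, 8, 16, 32, 64, 45, 7, ...] generates all 82 non-zero residues.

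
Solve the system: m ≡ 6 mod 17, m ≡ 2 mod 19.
M = 17 × 19 = 323. M₁ = 19, y₁ ≡ 9 mod 17. M₂ = 17, y₂ ≡ 9 mod 19. m = 6×19×9 + 2×17×9 ≡ 40 mod 323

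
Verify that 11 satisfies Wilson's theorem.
(10)! mod 11 = 10. Since this equals -1 (mod 11), Wilson confirms 11 is prime.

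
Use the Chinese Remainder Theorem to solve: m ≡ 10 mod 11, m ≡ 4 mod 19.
M = 11 × 19 = 209. M₁ = 19, y₁ ≡ 7 mod 11. M₂ = 11, y₂ ≡ 7 mod 19. m = 10×19×7 + 4×11×7 ≡ 175 mod 209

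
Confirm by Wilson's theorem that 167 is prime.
(166)! mod 167 = 166. Since this equals -1 mod 167, Wilson confirms 167 is prime.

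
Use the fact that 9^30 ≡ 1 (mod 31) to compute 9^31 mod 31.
By Fermat: 9^{30} ≡ 1 (mod 31). So 9^{31} = 9^{30} · 9^{1} ≡ 9^{1} ≡ 9 (mod 31)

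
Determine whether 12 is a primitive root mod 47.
12^{23} ≡ 1 (mod 47) and 23 < 46, so ord_47(12) = 23 ≠ 46 and 12 is not a primitive root.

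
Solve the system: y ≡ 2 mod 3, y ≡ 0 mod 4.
M = 3 × 4 = 12. M₁ = 4, y₁ ≡ 1 mod 3. M₂ = 3, y₂ ≡ 3 mod 4. y = 2×4×1 + 0×3×3 ≡ 8 mod 12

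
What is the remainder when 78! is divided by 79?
By Wilson's theorem, (78)! ≡ -1 ≡ 78 (mod 79)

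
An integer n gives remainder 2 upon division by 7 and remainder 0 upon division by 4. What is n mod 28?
M = 7 × 4 = 28. M₁ = 4, y₁ ≡ 2 mod 7. M₂ = 7, y₂ ≡ 3 mod 4. n = 2×4×2 + 0×7×3 ≡ 16 mod 28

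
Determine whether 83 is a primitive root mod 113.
83^{14} ≡ 1 mod 113 and 14 < 112, so ord_113(83) = 14 ≠ 112 and 83 is not a primitive root.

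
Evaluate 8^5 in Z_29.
By repeated squaring (mod 29): 8^{1}≡8, 8^{2}≡6, 8^{4}≡7. Then 8^{5} = 8^{4+1} ≡ 7 × 8 ≡ 27 (mod 29)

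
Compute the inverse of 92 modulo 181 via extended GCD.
Extended GCD: 92(61) + 181(-31) = 1. So 92^(-1) ≡ 61 mod 181. Verify: 92 × 61 = 5612 ≡ 1 mod 181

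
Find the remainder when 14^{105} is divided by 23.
By Fermat: 14^{22} ≡ 1 mod 23. 105 = 4×22 + 17. So 14^{105} ≡ 14^{17} ≡ 20 mod 23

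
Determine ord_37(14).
Powers of 14 mod 37: 14^1≡14, 14^2≡11, 14^3≡6, 14^4≡10, 14^5≡29, 14^6≡36, 14^7≡23, 14^8≡26, 14^9≡31, 14^10≡27, 14^11≡8, 14^12≡1. So the order of 14 is 12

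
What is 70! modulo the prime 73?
(72)! = (70)! × (71) × (72) ≡ -1 mod 73. So (70)! ≡ -1 × [(72)(71)]^(-1) ≡ 36 mod 73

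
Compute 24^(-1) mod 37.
Since 37 is prime, by Fermat 24^(-1) ≡ 24^{35} ≡ 17 mod 37. Verify: 24 × 17 = 408 ≡ 1 mod 37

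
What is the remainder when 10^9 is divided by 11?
By repeated squaring mod 11: 10^{1}≡10, 10^{2}≡1, 10^{4}≡1, 10^{8}≡1. Then 10^{9} = 10^{8+1} ≡ 1 × 10 ≡ 10 mod 11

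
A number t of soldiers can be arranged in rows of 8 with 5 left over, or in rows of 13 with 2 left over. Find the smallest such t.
M = 8 × 13 = 104. M₁ = 13, y₁ ≡ 5 mod 8. M₂ = 8, y₂ ≡ 5 mod 13. t = 5×13×5 + 2×8×5 ≡ 93 mod 104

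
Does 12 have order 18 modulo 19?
12^{6} ≡ 1 mod 19 and 6 < 18, so ord_19(12) = 6 ≠ 18 and 12 is not a primitive root.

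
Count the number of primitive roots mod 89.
There are φ(89-1) = φ(88) = 40 primitive roots modulo 89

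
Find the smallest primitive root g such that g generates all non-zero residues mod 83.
g = 2. For each prime q|82: 2^{41}≡82, 2^{2}≡4, none ≡ 1, so ord_83(2) = 82 and 2 is a primitive root.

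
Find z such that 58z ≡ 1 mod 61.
Since 61 is prime, by Fermat 58^(-1) ≡ 58^{59} ≡ 20 mod 61. Verify: 58 × 20 = 1160 ≡ 1 mod 61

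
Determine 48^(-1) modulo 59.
Since 59 is prime, by Fermat 48^(-1) ≡ 48^{57} ≡ 16 mod 59. Verify: 48 × 16 = 768 ≡ 1 mod 59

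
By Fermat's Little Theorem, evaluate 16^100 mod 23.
By Fermat: 16^{22} ≡ 1 (mod 23). 100 = 4×22 + 12. So 16^{100} ≡ 16^{12} ≡ 16 (mod 23)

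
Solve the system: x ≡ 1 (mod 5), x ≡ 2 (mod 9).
M = 5 × 9 = 45. M₁ = 9, y₁ ≡ 4 (mod 5). M₂ = 5, y₂ ≡ 2 (mod 9). x = 1×9×4 + 2×5×2 ≡ 11 (mod 45)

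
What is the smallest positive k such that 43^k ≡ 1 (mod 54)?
Powers of 43 mod 54: 43^1≡43, 43^2≡13, 43^3≡19, 43^4≡7, 43^5≡31, 43^6≡37, 43^7≡25, 43^8≡49, 43^9≡1. Order = 9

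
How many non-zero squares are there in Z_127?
The squaring map on Z_127* is 2-to-1, so there are (126)/2 = 63 QRs.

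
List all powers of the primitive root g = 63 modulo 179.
63^1, 63^2, ..., 63^{178} mod 179: [63, 31, 163, 66, 41, 77, 18, 60, 21, 70, 114, 22, 133, 145, 6, 20, 7, 83, 38, 67, 104, 108, 2, 126, 62, 147, 132, 82, 154, 36, 120, 42, 140, 49, 44, 87, 111, 12, 40, 14, 166, 76, 134, 29, 37, 4, 73, 124, 115, 85, 164, 129, 72, 61, 84, 101, 98, 88, 174, 43, 24, 80, 28, 153, 152, 89, 58, 74, 8, 146, 69, 51, 170, 149, 79, 144, 122, 168, 23, 17, 176, 169, 86, 48, 160, 56, 127, 125, 178, 116, 148, 16, 113, 138, 102, 161, 119, 158, 109, 65, 157, 46, 34, 173, 159, 172, 96, 141, 112, 75, 71, 177, 53, 117, 32, 47, 97, 25, 143, 59, 137, 39, 130, 135, 92, 68, 167, 139, 165, 13, 103, 45, 150, 142, 175, 106, 55, 64, 94, 15, 50, 107, 118, 95, 78, 81, 91, 5, 136, 155, 99, 151, 26, 27, 90, 121, 105, 171, 33, 110, 128, 9, 30, 100, 35, 57, 11, 156, 162, 3, 10, 93, 131, 19, 123, 52, 54, 1]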